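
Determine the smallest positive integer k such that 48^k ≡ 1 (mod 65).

Since 48 ∈ (Z/65Z)^×, its order divides φ(65) = φ(5·13) = (5−1)·(13−1) = 4·12 = 48 = 2^4 · 3.
Divisors of 48: 1, 2, 3, 4, 6, 8, 12, 16, 24, 48.
Compute 48^d (mod 65) for the divisors d until we hit 1:
48^1 ≡ 48 (mod 65)
48^2 ≡ 29 (mod 65)
48^3 ≡ 27 (mod 65)
48^4 ≡ 61 (mod 65)
48^6 ≡ 14 (mod 65)
48^8 ≡ 16 (mod 65)
48^12 ≡ 1 (mod 65) ✓
Therefore the multiplicative order of 48 modulo 65 is 12.

12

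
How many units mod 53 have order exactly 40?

0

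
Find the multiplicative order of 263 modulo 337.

84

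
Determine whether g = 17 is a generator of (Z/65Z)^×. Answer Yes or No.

No

65 = 5 · 13 is a product of two distinct odd primes, so (Z/65Z)^× ≅ (Z/5Z)^× × (Z/13Z)^× is not cyclic.
No primitive root modulo 65 exists; in particular 17 is not one.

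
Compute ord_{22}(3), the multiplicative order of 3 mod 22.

5

Since 3 ∈ (Z/22Z)^×, its order divides φ(22) = φ(2)·φ(11) = 1·10 = 10 = 2 · 5.
Divisors of 10: 1, 2, 5, 10.
Check 3^d mod 22 for each divisor in increasing order:
3^1 ≡ 3
3^2 ≡ 9
3^5 ≡ 1
Therefore the multiplicative order of 3 modulo 22 is 5.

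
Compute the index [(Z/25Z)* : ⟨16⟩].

4

ord(16) | φ(25) = φ(5^2) = 5·(5−1) = 20 = 2^2 · 5.
Divisors of 20: 1, 2, 4, 5, 10, 20.
Check 16^d mod 25 for each divisor in increasing order:
16^1 ≡ 16 (mod 25)
16^2 ≡ 6 (mod 25)
16^4 ≡ 11 (mod 25)
16^5 ≡ 1 (mod 25) ✓
Thus |⟨16⟩| = ord(16) = 5.
The index is φ(25) / ord(16) = 20 / 5 = 4.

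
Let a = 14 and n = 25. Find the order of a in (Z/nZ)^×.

10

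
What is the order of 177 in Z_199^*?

99

The order of 177 must divide φ(199) = 199 − 1 = 198 = 2 · 3^2 · 11.
Divisors of 198: 1, 2, 3, 6, 9, 11, 18, 22, 33, 66, 99, 198.
Evaluate successive powers at the divisors of 198:
177^1 ≡ 177
177^2 ≡ 86
177^3 ≡ 98
177^6 ≡ 52
177^9 ≡ 121
177^11 ≡ 58
177^18 ≡ 114
177^22 ≡ 180
177^33 ≡ 92
177^66 ≡ 106
177^99 ≡ 1
Hence ord(177) = 99.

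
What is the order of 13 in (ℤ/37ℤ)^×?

36

ord(13) | φ(37) = 37 − 1 = 36 = 2^2 · 3^2.
Divisors of 36: 1, 2, 3, 4, 6, 9, 12, 18, 36.
Evaluate successive powers at the divisors of 36:
13^1 ≡ 13
13^2 ≡ 21
13^3 ≡ 14
13^4 ≡ 34
13^6 ≡ 11
13^9 ≡ 6
13^12 ≡ 10
13^18 ≡ 36
13^36 ≡ 1
So ord_37(13) = 36.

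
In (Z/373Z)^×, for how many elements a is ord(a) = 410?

0

φ(373) = 373 − 1 = 372 = 2^2 · 3 · 31.
In a cyclic group of order 372, there are φ(d) elements of order d for each divisor d of 372, and zero for non-divisors.
Here 372 is not a multiple of 410, so there are no elements of order 410.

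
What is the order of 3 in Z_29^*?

28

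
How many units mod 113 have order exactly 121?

0

φ(113) = 113 − 1 = 112 = 2^4 · 7.
(Z/113Z)^× is cyclic (|G| = 112); a cyclic group of order m has exactly φ(d) elements of each order d | m, and none otherwise.
121 does not divide 112, so no element of (Z/113Z)^× has order 121.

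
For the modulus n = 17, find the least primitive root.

3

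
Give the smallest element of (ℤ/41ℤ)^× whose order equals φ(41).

6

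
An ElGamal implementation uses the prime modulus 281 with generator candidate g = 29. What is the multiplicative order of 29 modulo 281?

70

The order of 29 must divide φ(281) = 281 − 1 = 280 = 2^3 · 5 · 7.
Divisors of 280: 1, 2, 4, 5, 7, 8, 10, 14, 20, 28, 35, 40, 56, 70, 140, 280.
Evaluate successive powers at the divisors of 280:
29^1 ≡ 29
29^2 ≡ 279
29^4 ≡ 4
29^5 ≡ 116
29^7 ≡ 49
29^8 ≡ 16
29^10 ≡ 249
29^14 ≡ 153
29^20 ≡ 181
29^28 ≡ 86
29^35 ≡ 280
29^40 ≡ 165
29^56 ≡ 90
29^70 ≡ 1
The smallest such exponent is 70, so the order of 29 is 70.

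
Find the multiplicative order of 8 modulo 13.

By Lagrange's theorem, ord_13(8) divides φ(13) = 13 − 1 = 12 = 2^2 · 3.
Divisors of 12: 1, 2, 3, 4, 6, 12.
Evaluate successive powers at the divisors of 12:
8^1 ≡ 8 (mod 13)
8^2 ≡ 12 (mod 13)
8^3 ≡ 5 (mod 13)
8^4 ≡ 1 (mod 13) ✓
The smallest such exponent is 4, so the order of 8 is 4.

4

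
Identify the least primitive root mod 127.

3

φ(127) = 127 − 1 = 126 = 2 · 3^2 · 7.
g is a primitive root iff g^(126/q) ≢ 1 (mod 127) for each prime q ∈ {2, 3, 7}.
g = 2: 2^63 ≡ 1 — hits 1, so not a primitive root.
g = 3: 3^63 ≡ 126; 3^42 ≡ 107; 3^18 ≡ 4 — none is 1, so 3 is a primitive root.
So 3 is the smallest generator of (Z/127Z)^×.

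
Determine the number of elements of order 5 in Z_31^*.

4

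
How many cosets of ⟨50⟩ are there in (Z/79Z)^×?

Since 50 ∈ (Z/79Z)^×, its order divides φ(79) = 79 − 1 = 78 = 2 · 3 · 13.
Divisors of 78: 1, 2, 3, 6, 13, 26, 39, 78.
Compute 50^d (mod 79) for the divisors d until we hit 1:
50^1 ≡ 50 (mod 79)
50^2 ≡ 51 (mod 79)
50^3 ≡ 22 (mod 79)
50^6 ≡ 10 (mod 79)
50^13 ≡ 23 (mod 79)
50^26 ≡ 55 (mod 79)
50^39 ≡ 1 (mod 79) ✓
The order of 50 is 39, so the subgroup it generates has 39 elements.
[(Z/79Z)^× : ⟨50⟩] = 78/39 = 2.

2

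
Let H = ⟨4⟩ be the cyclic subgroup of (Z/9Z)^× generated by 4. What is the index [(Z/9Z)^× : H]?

2

ord(4) | φ(9) = φ(3^2) = 3·(3−1) = 6 = 2 · 3.
Divisors of 6: 1, 2, 3, 6.
Compute 4^d (mod 9) for the divisors d until we hit 1:
4^1 ≡ 4
4^2 ≡ 7
4^3 ≡ 1
Thus |⟨4⟩| = ord(4) = 3.
The index is φ(9) / ord(4) = 6 / 3 = 2.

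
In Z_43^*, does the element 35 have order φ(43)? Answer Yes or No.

No

φ(43) = 43 − 1 = 42 = 2 · 3 · 7.
An element g generates (Z/43Z)^× iff g^(42/q) ≢ 1 (mod 43) for each prime q ∈ {2, 3, 7}.
35^21 ≡ 1 (mod 43)  [q = 2: ≡ 1 ✗]
35^14 ≡ 1 (mod 43)  [q = 3: ≡ 1 ✗]
35^6 ≡ 16 (mod 43)  [q = 7: ≢ 1 ✓]
35^21 ≡ 1 shows ord(35) | 21, strictly less than φ(43); not a primitive root.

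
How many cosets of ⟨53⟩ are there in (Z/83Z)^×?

By Lagrange's theorem, ord_83(53) divides φ(83) = 83 − 1 = 82 = 2 · 41.
Divisors of 82: 1, 2, 41, 82.
Test each divisor d:
53^1 ≡ 53 (mod 83)
53^2 ≡ 70 (mod 83)
53^41 ≡ 82 (mod 83)
53^82 ≡ 1 (mod 83) ✓
Thus |⟨53⟩| = ord(53) = 82.
The index is φ(83) / ord(53) = 82 / 82 = 1.

1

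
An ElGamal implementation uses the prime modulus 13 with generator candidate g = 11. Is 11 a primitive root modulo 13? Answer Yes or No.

Yes

φ(13) = 13 − 1 = 12 = 2^2 · 3.
Test 11^(12/q) mod 13 for each prime factor q of 12:
11^6 ≡ 12 (mod 13)  [q = 2: ≢ 1 ✓]
11^4 ≡ 3 (mod 13)  [q = 3: ≢ 1 ✓]
All checks pass, so 11 has order 12 and is a primitive root modulo 13.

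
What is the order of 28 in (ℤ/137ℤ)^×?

ord(28) | φ(137) = 137 − 1 = 136 = 2^3 · 17.
Divisors of 136: 1, 2, 4, 8, 17, 34, 68, 136.
Evaluate successive powers at the divisors of 136:
28^1 ≡ 28 (mod 137)
28^2 ≡ 99 (mod 137)
28^4 ≡ 74 (mod 137)
28^8 ≡ 133 (mod 137)
28^17 ≡ 37 (mod 137)
28^34 ≡ 136 (mod 137)
28^68 ≡ 1 (mod 137) ✓
So ord_137(28) = 68.

68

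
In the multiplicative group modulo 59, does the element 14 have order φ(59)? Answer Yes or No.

Yes

φ(59) = 59 − 1 = 58 = 2 · 29.
It suffices to check that the order of 14 is not a proper divisor of 58: compute 14^(58/q) for q ∈ {2, 29}.
14^29 ≡ 58 (mod 59)  [q = 2: ≢ 1 ✓]
14^2 ≡ 19 (mod 59)  [q = 29: ≢ 1 ✓]
None equal 1, so ord_59(14) = 58: 14 is a primitive root.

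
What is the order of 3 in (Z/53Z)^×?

52

Since 3 ∈ (Z/53Z)^×, its order divides φ(53) = 53 − 1 = 52 = 2^2 · 13.
Divisors of 52: 1, 2, 4, 13, 26, 52.
Check 3^d mod 53 for each divisor in increasing order:
3^1 ≡ 3 (mod 53)
3^2 ≡ 9 (mod 53)
3^4 ≡ 28 (mod 53)
3^13 ≡ 30 (mod 53)
3^26 ≡ 52 (mod 53)
3^52 ≡ 1 (mod 53) ✓
Therefore the multiplicative order of 3 modulo 53 is 52.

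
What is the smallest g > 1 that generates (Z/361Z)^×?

2

φ(361) = φ(19^2) = 19·(19−1) = 342 = 2 · 3^2 · 19.
Test candidates g = 2, 3, … against the prime factors q ∈ {2, 3, 19} of φ(361): g is a generator iff g^(342/q) ≢ 1 for every such q.
g = 2: 2^171 ≡ 360; 2^114 ≡ 292; 2^18 ≡ 58 — none is 1, so 2 is a primitive root.
So 2 is the smallest generator of (Z/361Z)^×.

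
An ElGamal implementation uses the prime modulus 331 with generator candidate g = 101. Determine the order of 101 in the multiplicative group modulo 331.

330

Since 101 ∈ (Z/331Z)^×, its order divides φ(331) = 331 − 1 = 330 = 2 · 3 · 5 · 11.
Divisors of 330: 1, 2, 3, 5, 6, 10, 11, 15, 22, 30, 33, 55, 66, 110, 165, 330.
Check 101^d mod 331 for each divisor in increasing order:
101^1 ≡ 101 (mod 331)
101^2 ≡ 271 (mod 331)
101^3 ≡ 229 (mod 331)
101^5 ≡ 162 (mod 331)
101^6 ≡ 143 (mod 331)
101^10 ≡ 95 (mod 331)
101^11 ≡ 327 (mod 331)
101^15 ≡ 164 (mod 331)
101^22 ≡ 16 (mod 331)
101^30 ≡ 85 (mod 331)
101^33 ≡ 267 (mod 331)
101^55 ≡ 300 (mod 331)
101^66 ≡ 124 (mod 331)
101^110 ≡ 299 (mod 331)
101^165 ≡ 330 (mod 331)
101^330 ≡ 1 (mod 331) ✓
Hence ord(101) = 330.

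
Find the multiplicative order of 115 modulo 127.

63

The order of 115 must divide φ(127) = 127 − 1 = 126 = 2 · 3^2 · 7.
Divisors of 126: 1, 2, 3, 6, 7, 9, 14, 18, 21, 42, 63, 126.
Check 115^d mod 127 for each divisor in increasing order:
115^1 ≡ 115 (mod 127)
115^2 ≡ 17 (mod 127)
115^3 ≡ 50 (mod 127)
115^6 ≡ 87 (mod 127)
115^7 ≡ 99 (mod 127)
115^9 ≡ 32 (mod 127)
115^14 ≡ 22 (mod 127)
115^18 ≡ 8 (mod 127)
115^21 ≡ 19 (mod 127)
115^42 ≡ 107 (mod 127)
115^63 ≡ 1 (mod 127) ✓
So ord_127(115) = 63.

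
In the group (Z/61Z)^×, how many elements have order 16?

0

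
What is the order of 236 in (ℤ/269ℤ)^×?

268

ord(236) | φ(269) = 269 − 1 = 268 = 2^2 · 67.
Divisors of 268: 1, 2, 4, 67, 134, 268.
Check 236^d mod 269 for each divisor in increasing order:
236^1 ≡ 236
236^2 ≡ 13
236^4 ≡ 169
236^67 ≡ 187
236^134 ≡ 268
236^268 ≡ 1
So ord_269(236) = 268.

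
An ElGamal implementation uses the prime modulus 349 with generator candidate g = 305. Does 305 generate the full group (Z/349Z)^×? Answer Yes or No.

φ(349) = 349 − 1 = 348 = 2^2 · 3 · 29.
An element g generates (Z/349Z)^× iff g^(348/q) ≢ 1 (mod 349) for each prime q ∈ {2, 3, 29}.
305^174 ≡ 348 (mod 349)  [q = 2: ≢ 1 ✓]
305^116 ≡ 122 (mod 349)  [q = 3: ≢ 1 ✓]
305^12 ≡ 67 (mod 349)  [q = 29: ≢ 1 ✓]
Every test exponent gives a nontrivial residue, hence 305 generates the full group.

Yes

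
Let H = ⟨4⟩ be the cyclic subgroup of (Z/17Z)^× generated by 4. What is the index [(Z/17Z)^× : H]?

4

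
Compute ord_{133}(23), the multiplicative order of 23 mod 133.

9

ord(23) | φ(133) = φ(7·19) = (7−1)·(19−1) = 6·18 = 108 = 2^2 · 3^3.
Divisors of 108: 1, 2, 3, 4, 6, 9, 12, 18, 27, 36, 54, 108.
Compute 23^d (mod 133) for the divisors d until we hit 1:
23^1 ≡ 23
23^2 ≡ 130
23^3 ≡ 64
23^4 ≡ 9
23^6 ≡ 106
23^9 ≡ 1
Hence ord(23) = 9.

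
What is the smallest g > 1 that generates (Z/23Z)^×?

5

φ(23) = 23 − 1 = 22 = 2 · 11.
Test candidates g = 2, 3, … against the prime factors q ∈ {2, 11} of φ(23): g is a generator iff g^(22/q) ≢ 1 for every such q.
g = 2: 2^11 ≡ 1 — hits 1, so not a primitive root.
g = 3: 3^11 ≡ 1 — hits 1, so not a primitive root.
g = 4: 4^11 ≡ 1 — hits 1, so not a primitive root.
g = 5: 5^11 ≡ 22; 5^2 ≡ 2 — none is 1, so 5 is a primitive root.
Hence the least primitive root of 23 is 5.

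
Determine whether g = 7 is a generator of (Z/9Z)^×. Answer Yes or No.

φ(9) = φ(3^2) = 3·(3−1) = 6 = 2 · 3.
An element g generates (Z/9Z)^× iff g^(6/q) ≢ 1 (mod 9) for each prime q ∈ {2, 3}.
7^3 ≡ 1 (mod 9)  [q = 2: ≡ 1 ✗]
7^2 ≡ 4 (mod 9)  [q = 3: ≢ 1 ✓]
The check at q = 2 fails, so 7 generates a proper subgroup.

No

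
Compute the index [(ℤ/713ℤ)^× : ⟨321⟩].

ord(321) | φ(713) = φ(23·31) = (23−1)·(31−1) = 22·30 = 660 = 2^2 · 3 · 5 · 11.
Divisors of 660: 1, 2, 3, 4, 5, 6, 10, 11, 12, 15, 20, 22, 30, 33, 44, 55, 60, 66, 110, 132, 165, 220, 330, 660.
Test each divisor d:
321^1 ≡ 321 (mod 713)
321^2 ≡ 369 (mod 713)
321^3 ≡ 91 (mod 713)
321^4 ≡ 691 (mod 713)
321^5 ≡ 68 (mod 713)
321^6 ≡ 438 (mod 713)
321^10 ≡ 346 (mod 713)
321^11 ≡ 551 (mod 713)
321^12 ≡ 47 (mod 713)
321^15 ≡ 712 (mod 713)
321^20 ≡ 645 (mod 713)
321^22 ≡ 576 (mod 713)
321^30 ≡ 1 (mod 713) ✓
So ord_713(321) = 30, hence |⟨321⟩| = 30.
The index is φ(713) / ord(321) = 660 / 30 = 22.

22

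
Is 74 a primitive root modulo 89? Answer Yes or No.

Yes

φ(89) = 89 − 1 = 88 = 2^3 · 11.
Test 74^(88/q) mod 89 for each prime factor q of 88:
74^44 ≡ 88 (mod 89)  [q = 2: ≢ 1 ✓]
74^8 ≡ 78 (mod 89)  [q = 11: ≢ 1 ✓]
Every test exponent gives a nontrivial residue, hence 74 generates the full group.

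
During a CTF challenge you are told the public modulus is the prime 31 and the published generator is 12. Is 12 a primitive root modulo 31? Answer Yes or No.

Yes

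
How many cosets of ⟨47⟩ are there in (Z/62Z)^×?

6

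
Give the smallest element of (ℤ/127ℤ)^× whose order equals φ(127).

3

φ(127) = 127 − 1 = 126 = 2 · 3^2 · 7.
g is a primitive root iff g^(126/q) ≢ 1 (mod 127) for each prime q ∈ {2, 3, 7}.
g = 2: 2^63 ≡ 1 — hits 1, so not a primitive root.
g = 3: 3^63 ≡ 126; 3^42 ≡ 107; 3^18 ≡ 4 — none is 1, so 3 is a primitive root.
The smallest primitive root modulo 127 is 3.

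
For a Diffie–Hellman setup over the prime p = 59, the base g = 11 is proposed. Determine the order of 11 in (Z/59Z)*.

Since 11 ∈ (Z/59Z)^×, its order divides φ(59) = 59 − 1 = 58 = 2 · 29.
Divisors of 58: 1, 2, 29, 58.
Check 11^d mod 59 for each divisor in increasing order:
11^1 ≡ 11 (mod 59)
11^2 ≡ 3 (mod 59)
11^29 ≡ 58 (mod 59)
11^58 ≡ 1 (mod 59) ✓
Therefore the multiplicative order of 11 modulo 59 is 58.

58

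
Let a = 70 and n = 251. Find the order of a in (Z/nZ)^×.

By Lagrange's theorem, ord_251(70) divides φ(251) = 251 − 1 = 250 = 2 · 5^3.
Divisors of 250: 1, 2, 5, 10, 25, 50, 125, 250.
Evaluate successive powers at the divisors of 250:
70^1 ≡ 70
70^2 ≡ 131
70^5 ≡ 235
70^10 ≡ 5
70^25 ≡ 102
70^50 ≡ 113
70^125 ≡ 250
70^250 ≡ 1
Hence ord(70) = 250.

250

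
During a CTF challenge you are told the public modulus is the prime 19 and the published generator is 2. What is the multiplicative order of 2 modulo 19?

ord(2) | φ(19) = 19 − 1 = 18 = 2 · 3^2.
Divisors of 18: 1, 2, 3, 6, 9, 18.
Test each divisor d:
2^1 ≡ 2 (mod 19)
2^2 ≡ 4 (mod 19)
2^3 ≡ 8 (mod 19)
2^6 ≡ 7 (mod 19)
2^9 ≡ 18 (mod 19)
2^18 ≡ 1 (mod 19) ✓
Hence ord(2) = 18.

18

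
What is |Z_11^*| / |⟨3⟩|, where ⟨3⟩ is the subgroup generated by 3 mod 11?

2

The order of 3 must divide φ(11) = 11 − 1 = 10 = 2 · 5.
Divisors of 10: 1, 2, 5, 10.
Evaluate successive powers at the divisors of 10:
3^1 ≡ 3 (mod 11)
3^2 ≡ 9 (mod 11)
3^5 ≡ 1 (mod 11) ✓
So ord_11(3) = 5, hence |⟨3⟩| = 5.
Index = |(Z/11Z)^×| / |⟨3⟩| = 10 / 5 = 2.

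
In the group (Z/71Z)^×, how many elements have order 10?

4

φ(71) = 71 − 1 = 70 = 2 · 5 · 7.
(Z/71Z)^× is cyclic (|G| = 70); a cyclic group of order m has exactly φ(d) elements of each order d | m, and none otherwise.
10 = 2 · 5 divides 70, and φ(10) = 4.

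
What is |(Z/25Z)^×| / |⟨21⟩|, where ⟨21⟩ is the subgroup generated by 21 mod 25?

4

Since 21 ∈ (Z/25Z)^×, its order divides φ(25) = φ(5^2) = 5·(5−1) = 20 = 2^2 · 5.
Divisors of 20: 1, 2, 4, 5, 10, 20.
Test each divisor d:
21^1 ≡ 21 (mod 25)
21^2 ≡ 16 (mod 25)
21^4 ≡ 6 (mod 25)
21^5 ≡ 1 (mod 25) ✓
Thus |⟨21⟩| = ord(21) = 5.
The index is φ(25) / ord(21) = 20 / 5 = 4.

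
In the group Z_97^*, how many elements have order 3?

2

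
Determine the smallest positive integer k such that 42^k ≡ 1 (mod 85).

8

By Lagrange's theorem, ord_85(42) divides φ(85) = φ(5·17) = (5−1)·(17−1) = 4·16 = 64 = 2^6.
Divisors of 64: 1, 2, 4, 8, 16, 32, 64.
Evaluate successive powers at the divisors of 64:
42^1 ≡ 42 (mod 85)
42^2 ≡ 64 (mod 85)
42^4 ≡ 16 (mod 85)
42^8 ≡ 1 (mod 85) ✓
So ord_85(42) = 8.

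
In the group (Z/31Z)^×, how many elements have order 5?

4

φ(31) = 31 − 1 = 30 = 2 · 3 · 5.
Since (Z/31Z)^× is cyclic of order 30, the number of elements of order d is φ(d) when d | 30 and 0 otherwise.
5 | 30, and φ(5) = 5 − 1 = 4.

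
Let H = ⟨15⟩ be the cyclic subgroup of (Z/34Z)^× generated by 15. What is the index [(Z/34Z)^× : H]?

Since 15 ∈ (Z/34Z)^×, its order divides φ(34) = φ(2)·φ(17) = 1·16 = 16 = 2^4.
Divisors of 16: 1, 2, 4, 8, 16.
Compute 15^d (mod 34) for the divisors d until we hit 1:
15^1 ≡ 15 (mod 34)
15^2 ≡ 21 (mod 34)
15^4 ≡ 33 (mod 34)
15^8 ≡ 1 (mod 34) ✓
The order of 15 is 8, so the subgroup it generates has 8 elements.
Index = |(Z/34Z)^×| / |⟨15⟩| = 16 / 8 = 2.

2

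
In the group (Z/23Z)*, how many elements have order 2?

1

φ(23) = 23 − 1 = 22 = 2 · 11.
In a cyclic group of order 22, there are φ(d) elements of order d for each divisor d of 22, and zero for non-divisors.
2 | 22, and φ(2) = 2 − 1 = 1.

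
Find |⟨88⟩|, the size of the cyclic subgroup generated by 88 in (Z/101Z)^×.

25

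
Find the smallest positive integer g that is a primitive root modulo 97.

5

φ(97) = 97 − 1 = 96 = 2^5 · 3.
Test candidates g = 2, 3, … against the prime factors q ∈ {2, 3} of φ(97): g is a generator iff g^(96/q) ≢ 1 for every such q.
g = 2: 2^48 ≡ 1 — hits 1, so not a primitive root.
g = 3: 3^48 ≡ 1 — hits 1, so not a primitive root.
g = 4: 4^48 ≡ 1 — hits 1, so not a primitive root.
g = 5: 5^48 ≡ 96; 5^32 ≡ 35 — none is 1, so 5 is a primitive root.
The smallest primitive root modulo 97 is 5.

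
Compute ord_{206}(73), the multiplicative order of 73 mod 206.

ord(73) | φ(206) = φ(2)·φ(103) = 1·102 = 102 = 2 · 3 · 17.
Divisors of 102: 1, 2, 3, 6, 17, 34, 51, 102.
Test each divisor d:
73^1 ≡ 73
73^2 ≡ 179
73^3 ≡ 89
73^6 ≡ 93
73^17 ≡ 205
73^34 ≡ 1
So ord_206(73) = 34.

34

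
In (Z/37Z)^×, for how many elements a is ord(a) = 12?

4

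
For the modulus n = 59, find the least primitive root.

φ(59) = 59 − 1 = 58 = 2 · 29.
g is a primitive root iff g^(58/q) ≢ 1 (mod 59) for each prime q ∈ {2, 29}.
g = 2: 2^29 ≡ 58; 2^2 ≡ 4 — none is 1, so 2 is a primitive root.
So 2 is the smallest generator of (Z/59Z)^×.

2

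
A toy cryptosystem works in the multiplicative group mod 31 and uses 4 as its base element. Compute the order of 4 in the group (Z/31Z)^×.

5

ord(4) | φ(31) = 31 − 1 = 30 = 2 · 3 · 5.
Divisors of 30: 1, 2, 3, 5, 6, 10, 15, 30.
Check 4^d mod 31 for each divisor in increasing order:
4^1 ≡ 4
4^2 ≡ 16
4^3 ≡ 2
4^5 ≡ 1
So ord_31(4) = 5.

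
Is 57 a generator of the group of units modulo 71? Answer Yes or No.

φ(71) = 71 − 1 = 70 = 2 · 5 · 7.
57 is a primitive root mod 71 iff 57^(φ(71)/q) ≢ 1 for every prime q | φ(71), i.e. q ∈ {2, 5, 7}.
57^35 ≡ 1 (mod 71)  [q = 2: ≡ 1 ✗]
57^14 ≡ 5 (mod 71)  [q = 5: ≢ 1 ✓]
57^10 ≡ 1 (mod 71)  [q = 7: ≡ 1 ✗]
57^35 ≡ 1 shows ord(57) | 35, strictly less than φ(71); not a primitive root.

No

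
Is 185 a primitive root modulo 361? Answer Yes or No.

Yes

φ(361) = φ(19^2) = 19·(19−1) = 342 = 2 · 3^2 · 19.
It suffices to check that the order of 185 is not a proper divisor of 342: compute 185^(342/q) for q ∈ {2, 3, 19}.
185^171 ≡ 360 (mod 361)  [q = 2: ≢ 1 ✓]
185^114 ≡ 292 (mod 361)  [q = 3: ≢ 1 ✓]
185^18 ≡ 267 (mod 361)  [q = 19: ≢ 1 ✓]
Every test exponent gives a nontrivial residue, hence 185 generates the full group.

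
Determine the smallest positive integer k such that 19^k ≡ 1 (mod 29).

Since 19 ∈ (Z/29Z)^×, its order divides φ(29) = 29 − 1 = 28 = 2^2 · 7.
Divisors of 28: 1, 2, 4, 7, 14, 28.
Evaluate successive powers at the divisors of 28:
19^1 ≡ 19 (mod 29)
19^2 ≡ 13 (mod 29)
19^4 ≡ 24 (mod 29)
19^7 ≡ 12 (mod 29)
19^14 ≡ 28 (mod 29)
19^28 ≡ 1 (mod 29) ✓
So ord_29(19) = 28.

28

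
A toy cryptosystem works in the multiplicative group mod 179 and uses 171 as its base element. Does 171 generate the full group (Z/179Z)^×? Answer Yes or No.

φ(179) = 179 − 1 = 178 = 2 · 89.
171 is a primitive root mod 179 iff 171^(φ(179)/q) ≢ 1 for every prime q | φ(179), i.e. q ∈ {2, 89}.
171^89 ≡ 1 (mod 179)  [q = 2: ≡ 1 ✗]
171^2 ≡ 64 (mod 179)  [q = 89: ≢ 1 ✓]
The check at q = 2 fails, so 171 generates a proper subgroup.

No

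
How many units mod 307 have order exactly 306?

φ(307) = 307 − 1 = 306 = 2 · 3^2 · 17.
Since (Z/307Z)^× is cyclic of order 306, the number of elements of order d is φ(d) when d | 306 and 0 otherwise.
306 = 2 · 3^2 · 17 divides 306, and φ(306) = 96.

96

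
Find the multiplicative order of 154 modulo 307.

Since 154 ∈ (Z/307Z)^×, its order divides φ(307) = 307 − 1 = 306 = 2 · 3^2 · 17.
Divisors of 306: 1, 2, 3, 6, 9, 17, 18, 34, 51, 102, 153, 306.
Test each divisor d:
154^1 ≡ 154
154^2 ≡ 77
154^3 ≡ 192
154^6 ≡ 24
154^9 ≡ 3
154^17 ≡ 18
154^18 ≡ 9
154^34 ≡ 17
154^51 ≡ 306
154^102 ≡ 1
So ord_307(154) = 102.

102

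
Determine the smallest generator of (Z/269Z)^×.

φ(269) = 269 − 1 = 268 = 2^2 · 67.
g is a primitive root iff g^(268/q) ≢ 1 (mod 269) for each prime q ∈ {2, 67}.
g = 2: 2^134 ≡ 268; 2^4 ≡ 16 — none is 1, so 2 is a primitive root.
Hence the least primitive root of 269 is 2.

2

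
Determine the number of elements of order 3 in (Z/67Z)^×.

φ(67) = 67 − 1 = 66 = 2 · 3 · 11.
Since (Z/67Z)^× is cyclic of order 66, the number of elements of order d is φ(d) when d | 66 and 0 otherwise.
3 | 66, and φ(3) = 3 − 1 = 2.

2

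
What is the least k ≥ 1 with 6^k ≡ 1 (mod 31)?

6

The order of 6 must divide φ(31) = 31 − 1 = 30 = 2 · 3 · 5.
Divisors of 30: 1, 2, 3, 5, 6, 10, 15, 30.
Evaluate successive powers at the divisors of 30:
6^1 ≡ 6
6^2 ≡ 5
6^3 ≡ 30
6^5 ≡ 26
6^6 ≡ 1
The smallest such exponent is 6, so the order of 6 is 6.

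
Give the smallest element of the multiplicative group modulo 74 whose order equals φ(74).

5

φ(74) = φ(2)·φ(37) = 1·36 = 36 = 2^2 · 3^2.
Test candidates g = 2, 3, … against the prime factors q ∈ {2, 3} of φ(74): g is a generator iff g^(36/q) ≢ 1 for every such q.
g = 2: gcd(2, 74) = 2 > 1, not a unit — skip.
g = 3: 3^18 ≡ 1 — hits 1, so not a primitive root.
g = 4: gcd(4, 74) = 2 > 1, not a unit — skip.
g = 5: 5^18 ≡ 73; 5^12 ≡ 47 — none is 1, so 5 is a primitive root.
So 5 is the smallest generator of (Z/74Z)^×.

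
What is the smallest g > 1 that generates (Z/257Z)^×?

φ(257) = 257 − 1 = 256 = 2^8.
Test candidates g = 2, 3, … against the prime factors q ∈ {2} of φ(257): g is a generator iff g^(256/q) ≢ 1 for every such q.
g = 2: 2^128 ≡ 1 — hits 1, so not a primitive root.
g = 3: 3^128 ≡ 256 — none is 1, so 3 is a primitive root.
Hence the least primitive root of 257 is 3.

3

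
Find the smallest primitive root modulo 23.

5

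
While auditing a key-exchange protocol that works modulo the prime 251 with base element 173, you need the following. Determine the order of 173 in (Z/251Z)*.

Since 173 ∈ (Z/251Z)^×, its order divides φ(251) = 251 − 1 = 250 = 2 · 5^3.
Divisors of 250: 1, 2, 5, 10, 25, 50, 125, 250.
Compute 173^d (mod 251) for the divisors d until we hit 1:
173^1 ≡ 173 (mod 251)
173^2 ≡ 60 (mod 251)
173^5 ≡ 69 (mod 251)
173^10 ≡ 243 (mod 251)
173^25 ≡ 149 (mod 251)
173^50 ≡ 113 (mod 251)
173^125 ≡ 1 (mod 251) ✓
So ord_251(173) = 125.

125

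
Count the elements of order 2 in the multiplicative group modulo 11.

φ(11) = 11 − 1 = 10 = 2 · 5.
Since (Z/11Z)^× is cyclic of order 10, the number of elements of order d is φ(d) when d | 10 and 0 otherwise.
2 | 10, and φ(2) = 2 − 1 = 1.

1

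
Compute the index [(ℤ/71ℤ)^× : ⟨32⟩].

10

Since 32 ∈ (Z/71Z)^×, its order divides φ(71) = 71 − 1 = 70 = 2 · 5 · 7.
Divisors of 70: 1, 2, 5, 7, 10, 14, 35, 70.
Test each divisor d:
32^1 ≡ 32
32^2 ≡ 30
32^5 ≡ 45
32^7 ≡ 1
So ord_71(32) = 7, hence |⟨32⟩| = 7.
[(Z/71Z)^× : ⟨32⟩] = 70/7 = 10.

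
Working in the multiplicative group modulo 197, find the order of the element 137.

98

The order of 137 must divide φ(197) = 197 − 1 = 196 = 2^2 · 7^2.
Divisors of 196: 1, 2, 4, 7, 14, 28, 49, 98, 196.
Check 137^d mod 197 for each divisor in increasing order:
137^1 ≡ 137 (mod 197)
137^2 ≡ 54 (mod 197)
137^4 ≡ 158 (mod 197)
137^7 ≡ 83 (mod 197)
137^14 ≡ 191 (mod 197)
137^28 ≡ 36 (mod 197)
137^49 ≡ 196 (mod 197)
137^98 ≡ 1 (mod 197) ✓
Hence ord(137) = 98.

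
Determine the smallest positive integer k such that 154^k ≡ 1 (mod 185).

4

The order of 154 must divide φ(185) = φ(5·37) = (5−1)·(37−1) = 4·36 = 144 = 2^4 · 3^2.
Divisors of 144: 1, 2, 3, 4, 6, 8, 9, 12, 16, 18, 24, 36, 48, 72, 144.
Check 154^d mod 185 for each divisor in increasing order:
154^1 ≡ 154
154^2 ≡ 36
154^3 ≡ 179
154^4 ≡ 1
Hence ord(154) = 4.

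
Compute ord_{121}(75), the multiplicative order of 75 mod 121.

55

By Lagrange's theorem, ord_121(75) divides φ(121) = φ(11^2) = 11·(11−1) = 110 = 2 · 5 · 11.
Divisors of 110: 1, 2, 5, 10, 11, 22, 55, 110.
Compute 75^d (mod 121) for the divisors d until we hit 1:
75^1 ≡ 75 (mod 121)
75^2 ≡ 59 (mod 121)
75^5 ≡ 78 (mod 121)
75^10 ≡ 34 (mod 121)
75^11 ≡ 9 (mod 121)
75^22 ≡ 81 (mod 121)
75^55 ≡ 1 (mod 121) ✓
So ord_121(75) = 55.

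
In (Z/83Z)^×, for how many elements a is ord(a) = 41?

φ(83) = 83 − 1 = 82 = 2 · 41.
(Z/83Z)^× is cyclic (|G| = 82); a cyclic group of order m has exactly φ(d) elements of each order d | m, and none otherwise.
41 | 82, and φ(41) = 41 − 1 = 40.

40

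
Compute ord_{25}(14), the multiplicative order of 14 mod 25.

10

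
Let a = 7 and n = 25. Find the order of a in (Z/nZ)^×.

4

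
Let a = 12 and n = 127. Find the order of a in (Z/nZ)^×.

126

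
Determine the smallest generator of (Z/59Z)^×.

2

φ(59) = 59 − 1 = 58 = 2 · 29.
g is a primitive root iff g^(58/q) ≢ 1 (mod 59) for each prime q ∈ {2, 29}.
g = 2: 2^29 ≡ 58; 2^2 ≡ 4 — none is 1, so 2 is a primitive root.
So 2 is the smallest generator of (Z/59Z)^×.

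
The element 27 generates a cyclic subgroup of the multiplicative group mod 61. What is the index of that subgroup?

6

By Lagrange's theorem, ord_61(27) divides φ(61) = 61 − 1 = 60 = 2^2 · 3 · 5.
Divisors of 60: 1, 2, 3, 4, 5, 6, 10, 12, 15, 20, 30, 60.
Check 27^d mod 61 for each divisor in increasing order:
27^1 ≡ 27 (mod 61)
27^2 ≡ 58 (mod 61)
27^3 ≡ 41 (mod 61)
27^4 ≡ 9 (mod 61)
27^5 ≡ 60 (mod 61)
27^6 ≡ 34 (mod 61)
27^10 ≡ 1 (mod 61) ✓
So ord_61(27) = 10, hence |⟨27⟩| = 10.
The index is φ(61) / ord(27) = 60 / 10 = 6.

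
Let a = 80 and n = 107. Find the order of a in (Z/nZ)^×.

106

The order of 80 must divide φ(107) = 107 − 1 = 106 = 2 · 53.
Divisors of 106: 1, 2, 53, 106.
Compute 80^d (mod 107) for the divisors d until we hit 1:
80^1 ≡ 80 (mod 107)
80^2 ≡ 87 (mod 107)
80^53 ≡ 106 (mod 107)
80^106 ≡ 1 (mod 107) ✓
Therefore the multiplicative order of 80 modulo 107 is 106.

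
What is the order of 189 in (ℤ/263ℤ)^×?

262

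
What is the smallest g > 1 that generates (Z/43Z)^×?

φ(43) = 43 − 1 = 42 = 2 · 3 · 7.
Test candidates g = 2, 3, … against the prime factors q ∈ {2, 3, 7} of φ(43): g is a generator iff g^(42/q) ≢ 1 for every such q.
g = 2: 2^21 ≡ 42; 2^14 ≡ 1 — hits 1, so not a primitive root.
g = 3: 3^21 ≡ 42; 3^14 ≡ 36; 3^6 ≡ 41 — none is 1, so 3 is a primitive root.
Hence the least primitive root of 43 is 3.

3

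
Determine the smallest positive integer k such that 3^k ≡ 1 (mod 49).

Since 3 ∈ (Z/49Z)^×, its order divides φ(49) = φ(7^2) = 7·(7−1) = 42 = 2 · 3 · 7.
Divisors of 42: 1, 2, 3, 6, 7, 14, 21, 42.
Compute 3^d (mod 49) for the divisors d until we hit 1:
3^1 ≡ 3
3^2 ≡ 9
3^3 ≡ 27
3^6 ≡ 43
3^7 ≡ 31
3^14 ≡ 30
3^21 ≡ 48
3^42 ≡ 1
The smallest such exponent is 42, so the order of 3 is 42.

42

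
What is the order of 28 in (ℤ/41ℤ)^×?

The order of 28 must divide φ(41) = 41 − 1 = 40 = 2^3 · 5.
Divisors of 40: 1, 2, 4, 5, 8, 10, 20, 40.
Check 28^d mod 41 for each divisor in increasing order:
28^1 ≡ 28 (mod 41)
28^2 ≡ 5 (mod 41)
28^4 ≡ 25 (mod 41)
28^5 ≡ 3 (mod 41)
28^8 ≡ 10 (mod 41)
28^10 ≡ 9 (mod 41)
28^20 ≡ 40 (mod 41)
28^40 ≡ 1 (mod 41) ✓
Therefore the multiplicative order of 28 modulo 41 is 40.

40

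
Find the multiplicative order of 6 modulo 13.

12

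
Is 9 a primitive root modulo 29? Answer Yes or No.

φ(29) = 29 − 1 = 28 = 2^2 · 7.
9 is a primitive root mod 29 iff 9^(φ(29)/q) ≢ 1 for every prime q | φ(29), i.e. q ∈ {2, 7}.
9^14 ≡ 1 (mod 29)  [q = 2: ≡ 1 ✗]
9^4 ≡ 7 (mod 29)  [q = 7: ≢ 1 ✓]
Since 9^14 ≡ 1, the order of 9 divides 14 < 28, so 9 is not a primitive root.

No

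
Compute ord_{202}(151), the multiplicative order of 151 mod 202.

100

By Lagrange's theorem, ord_202(151) divides φ(202) = φ(2)·φ(101) = 1·100 = 100 = 2^2 · 5^2.
Divisors of 100: 1, 2, 4, 5, 10, 20, 25, 50, 100.
Test each divisor d:
151^1 ≡ 151
151^2 ≡ 177
151^4 ≡ 19
151^5 ≡ 41
151^10 ≡ 65
151^20 ≡ 185
151^25 ≡ 111
151^50 ≡ 201
151^100 ≡ 1
Therefore the multiplicative order of 151 modulo 202 is 100.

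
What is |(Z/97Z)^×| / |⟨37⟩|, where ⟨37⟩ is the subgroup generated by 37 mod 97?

By Lagrange's theorem, ord_97(37) divides φ(97) = 97 − 1 = 96 = 2^5 · 3.
Divisors of 96: 1, 2, 3, 4, 6, 8, 12, 16, 24, 32, 48, 96.
Test each divisor d:
37^1 ≡ 37 (mod 97)
37^2 ≡ 11 (mod 97)
37^3 ≡ 19 (mod 97)
37^4 ≡ 24 (mod 97)
37^6 ≡ 70 (mod 97)
37^8 ≡ 91 (mod 97)
37^12 ≡ 50 (mod 97)
37^16 ≡ 36 (mod 97)
37^24 ≡ 75 (mod 97)
37^32 ≡ 35 (mod 97)
37^48 ≡ 96 (mod 97)
37^96 ≡ 1 (mod 97) ✓
So ord_97(37) = 96, hence |⟨37⟩| = 96.
Index = |(Z/97Z)^×| / |⟨37⟩| = 96 / 96 = 1.

1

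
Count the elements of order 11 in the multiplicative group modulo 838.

φ(838) = φ(2)·φ(419) = 1·418 = 418 = 2 · 11 · 19.
In a cyclic group of order 418, there are φ(d) elements of order d for each divisor d of 418, and zero for non-divisors.
11 | 418, and φ(11) = 11 − 1 = 10.

10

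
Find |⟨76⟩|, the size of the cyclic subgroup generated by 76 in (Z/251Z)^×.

The order of 76 must divide φ(251) = 251 − 1 = 250 = 2 · 5^3.
Divisors of 250: 1, 2, 5, 10, 25, 50, 125, 250.
Compute 76^d (mod 251) for the divisors d until we hit 1:
76^1 ≡ 76 (mod 251)
76^2 ≡ 3 (mod 251)
76^5 ≡ 182 (mod 251)
76^10 ≡ 243 (mod 251)
76^25 ≡ 102 (mod 251)
76^50 ≡ 113 (mod 251)
76^125 ≡ 250 (mod 251)
76^250 ≡ 1 (mod 251) ✓
Therefore the multiplicative order of 76 modulo 251 is 250.

250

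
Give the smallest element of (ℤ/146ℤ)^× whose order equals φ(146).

5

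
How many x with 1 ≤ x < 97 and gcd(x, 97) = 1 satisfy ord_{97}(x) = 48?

16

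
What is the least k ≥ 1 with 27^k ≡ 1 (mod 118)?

Since 27 ∈ (Z/118Z)^×, its order divides φ(118) = φ(2)·φ(59) = 1·58 = 58 = 2 · 29.
Divisors of 58: 1, 2, 29, 58.
Evaluate successive powers at the divisors of 58:
27^1 ≡ 27 (mod 118)
27^2 ≡ 21 (mod 118)
27^29 ≡ 1 (mod 118) ✓
Therefore the multiplicative order of 27 modulo 118 is 29.

29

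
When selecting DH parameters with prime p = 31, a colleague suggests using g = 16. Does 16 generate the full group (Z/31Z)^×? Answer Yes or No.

No

φ(31) = 31 − 1 = 30 = 2 · 3 · 5.
An element g generates (Z/31Z)^× iff g^(30/q) ≢ 1 (mod 31) for each prime q ∈ {2, 3, 5}.
16^15 ≡ 1 (mod 31)  [q = 2: ≡ 1 ✗]
16^10 ≡ 1 (mod 31)  [q = 3: ≡ 1 ✗]
16^6 ≡ 16 (mod 31)  [q = 5: ≢ 1 ✓]
16^15 ≡ 1 shows ord(16) | 15, strictly less than φ(31); not a primitive root.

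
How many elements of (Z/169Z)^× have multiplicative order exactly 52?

24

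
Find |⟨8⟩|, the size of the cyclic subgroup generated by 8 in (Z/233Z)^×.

Since 8 ∈ (Z/233Z)^×, its order divides φ(233) = 233 − 1 = 232 = 2^3 · 29.
Divisors of 232: 1, 2, 4, 8, 29, 58, 116, 232.
Check 8^d mod 233 for each divisor in increasing order:
8^1 ≡ 8 (mod 233)
8^2 ≡ 64 (mod 233)
8^4 ≡ 135 (mod 233)
8^8 ≡ 51 (mod 233)
8^29 ≡ 1 (mod 233) ✓
Therefore the multiplicative order of 8 modulo 233 is 29.

29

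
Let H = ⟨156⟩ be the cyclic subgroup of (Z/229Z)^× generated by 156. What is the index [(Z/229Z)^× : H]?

1

Since 156 ∈ (Z/229Z)^×, its order divides φ(229) = 229 − 1 = 228 = 2^2 · 3 · 19.
Divisors of 228: 1, 2, 3, 4, 6, 12, 19, 38, 57, 76, 114, 228.
Test each divisor d:
156^1 ≡ 156 (mod 229)
156^2 ≡ 62 (mod 229)
156^3 ≡ 54 (mod 229)
156^4 ≡ 180 (mod 229)
156^6 ≡ 168 (mod 229)
156^12 ≡ 57 (mod 229)
156^19 ≡ 89 (mod 229)
156^38 ≡ 135 (mod 229)
156^57 ≡ 107 (mod 229)
156^76 ≡ 134 (mod 229)
156^114 ≡ 228 (mod 229)
156^228 ≡ 1 (mod 229) ✓
So ord_229(156) = 228, hence |⟨156⟩| = 228.
The index is φ(229) / ord(156) = 228 / 228 = 1.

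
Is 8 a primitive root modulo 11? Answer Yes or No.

φ(11) = 11 − 1 = 10 = 2 · 5.
8 is a primitive root mod 11 iff 8^(φ(11)/q) ≢ 1 for every prime q | φ(11), i.e. q ∈ {2, 5}.
8^5 ≡ 10 (mod 11)  [q = 2: ≢ 1 ✓]
8^2 ≡ 9 (mod 11)  [q = 5: ≢ 1 ✓]
Every test exponent gives a nontrivial residue, hence 8 generates the full group.

Yes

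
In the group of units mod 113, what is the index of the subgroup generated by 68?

1

ord(68) | φ(113) = 113 − 1 = 112 = 2^4 · 7.
Divisors of 112: 1, 2, 4, 7, 8, 14, 16, 28, 56, 112.
Evaluate successive powers at the divisors of 112:
68^1 ≡ 68 (mod 113)
68^2 ≡ 104 (mod 113)
68^4 ≡ 81 (mod 113)
68^7 ≡ 35 (mod 113)
68^8 ≡ 7 (mod 113)
68^14 ≡ 95 (mod 113)
68^16 ≡ 49 (mod 113)
68^28 ≡ 98 (mod 113)
68^56 ≡ 112 (mod 113)
68^112 ≡ 1 (mod 113) ✓
So ord_113(68) = 112, hence |⟨68⟩| = 112.
[(Z/113Z)^× : ⟨68⟩] = 112/112 = 1.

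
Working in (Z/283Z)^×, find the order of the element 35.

Since 35 ∈ (Z/283Z)^×, its order divides φ(283) = 283 − 1 = 282 = 2 · 3 · 47.
Divisors of 282: 1, 2, 3, 6, 47, 94, 141, 282.
Compute 35^d (mod 283) for the divisors d until we hit 1:
35^1 ≡ 35 (mod 283)
35^2 ≡ 93 (mod 283)
35^3 ≡ 142 (mod 283)
35^6 ≡ 71 (mod 283)
35^47 ≡ 239 (mod 283)
35^94 ≡ 238 (mod 283)
35^141 ≡ 282 (mod 283)
35^282 ≡ 1 (mod 283) ✓
The smallest such exponent is 282, so the order of 35 is 282.

282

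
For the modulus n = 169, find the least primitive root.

2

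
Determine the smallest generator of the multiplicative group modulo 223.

3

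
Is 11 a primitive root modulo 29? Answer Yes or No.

Yes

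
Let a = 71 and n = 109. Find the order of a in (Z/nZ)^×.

18

By Lagrange's theorem, ord_109(71) divides φ(109) = 109 − 1 = 108 = 2^2 · 3^3.
Divisors of 108: 1, 2, 3, 4, 6, 9, 12, 18, 27, 36, 54, 108.
Compute 71^d (mod 109) for the divisors d until we hit 1:
71^1 ≡ 71
71^2 ≡ 27
71^3 ≡ 64
71^4 ≡ 75
71^6 ≡ 63
71^9 ≡ 108
71^12 ≡ 45
71^18 ≡ 1
Therefore the multiplicative order of 71 modulo 109 is 18.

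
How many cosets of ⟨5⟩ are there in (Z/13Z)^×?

3

ord(5) | φ(13) = 13 − 1 = 12 = 2^2 · 3.
Divisors of 12: 1, 2, 3, 4, 6, 12.
Compute 5^d (mod 13) for the divisors d until we hit 1:
5^1 ≡ 5 (mod 13)
5^2 ≡ 12 (mod 13)
5^3 ≡ 8 (mod 13)
5^4 ≡ 1 (mod 13) ✓
So ord_13(5) = 4, hence |⟨5⟩| = 4.
[(Z/13Z)^× : ⟨5⟩] = 12/4 = 3.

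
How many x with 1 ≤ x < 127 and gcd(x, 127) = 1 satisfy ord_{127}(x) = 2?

1

φ(127) = 127 − 1 = 126 = 2 · 3^2 · 7.
In a cyclic group of order 126, there are φ(d) elements of order d for each divisor d of 126, and zero for non-divisors.
2 | 126, and φ(2) = 2 − 1 = 1.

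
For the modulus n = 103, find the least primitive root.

5

φ(103) = 103 − 1 = 102 = 2 · 3 · 17.
Test candidates g = 2, 3, … against the prime factors q ∈ {2, 3, 17} of φ(103): g is a generator iff g^(102/q) ≢ 1 for every such q.
g = 2: 2^51 ≡ 1 — hits 1, so not a primitive root.
g = 3: 3^51 ≡ 102; 3^34 ≡ 1 — hits 1, so not a primitive root.
g = 4: 4^51 ≡ 1 — hits 1, so not a primitive root.
g = 5: 5^51 ≡ 102; 5^34 ≡ 56; 5^6 ≡ 72 — none is 1, so 5 is a primitive root.
So 5 is the smallest generator of (Z/103Z)^×.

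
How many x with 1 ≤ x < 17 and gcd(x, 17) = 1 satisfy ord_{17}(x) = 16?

φ(17) = 17 − 1 = 16 = 2^4.
Since (Z/17Z)^× is cyclic of order 16, the number of elements of order d is φ(d) when d | 16 and 0 otherwise.
16 = 2^4 divides 16, and φ(16) = 8.

8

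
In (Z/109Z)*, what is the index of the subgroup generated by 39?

ord(39) | φ(109) = 109 − 1 = 108 = 2^2 · 3^3.
Divisors of 108: 1, 2, 3, 4, 6, 9, 12, 18, 27, 36, 54, 108.
Evaluate successive powers at the divisors of 108:
39^1 ≡ 39
39^2 ≡ 104
39^3 ≡ 23
39^4 ≡ 25
39^6 ≡ 93
39^9 ≡ 68
39^12 ≡ 38
39^18 ≡ 46
39^27 ≡ 76
39^36 ≡ 45
39^54 ≡ 108
39^108 ≡ 1
The order of 39 is 108, so the subgroup it generates has 108 elements.
Index = |(Z/109Z)^×| / |⟨39⟩| = 108 / 108 = 1.

1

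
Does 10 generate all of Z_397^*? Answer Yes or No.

φ(397) = 397 − 1 = 396 = 2^2 · 3^2 · 11.
Test 10^(396/q) mod 397 for each prime factor q of 396:
10^198 ≡ 1 (mod 397)  [q = 2: ≡ 1 ✗]
10^132 ≡ 362 (mod 397)  [q = 3: ≢ 1 ✓]
10^36 ≡ 333 (mod 397)  [q = 11: ≢ 1 ✓]
10^198 ≡ 1 shows ord(10) | 198, strictly less than φ(397); not a primitive root.

No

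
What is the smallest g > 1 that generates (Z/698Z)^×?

φ(698) = φ(2)·φ(349) = 1·348 = 348 = 2^2 · 3 · 29.
g is a primitive root iff g^(348/q) ≢ 1 (mod 698) for each prime q ∈ {2, 3, 29}.
g = 2: gcd(2, 698) = 2 > 1, not a unit — skip.
g = 3: 3^174 ≡ 1 — hits 1, so not a primitive root.
g = 4: gcd(4, 698) = 2 > 1, not a unit — skip.
g = 5: 5^174 ≡ 1 — hits 1, so not a primitive root.
g = 6: gcd(6, 698) = 2 > 1, not a unit — skip.
g = 7: 7^174 ≡ 697; 7^116 ≡ 575; 7^12 ≡ 249 — none is 1, so 7 is a primitive root.
Hence the least primitive root of 698 is 7.

7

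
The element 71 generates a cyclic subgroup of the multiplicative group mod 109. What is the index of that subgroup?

6

ord(71) | φ(109) = 109 − 1 = 108 = 2^2 · 3^3.
Divisors of 108: 1, 2, 3, 4, 6, 9, 12, 18, 27, 36, 54, 108.
Evaluate successive powers at the divisors of 108:
71^1 ≡ 71 (mod 109)
71^2 ≡ 27 (mod 109)
71^3 ≡ 64 (mod 109)
71^4 ≡ 75 (mod 109)
71^6 ≡ 63 (mod 109)
71^9 ≡ 108 (mod 109)
71^12 ≡ 45 (mod 109)
71^18 ≡ 1 (mod 109) ✓
The order of 71 is 18, so the subgroup it generates has 18 elements.
[(Z/109Z)^× : ⟨71⟩] = 108/18 = 6.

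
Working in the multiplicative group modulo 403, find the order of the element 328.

15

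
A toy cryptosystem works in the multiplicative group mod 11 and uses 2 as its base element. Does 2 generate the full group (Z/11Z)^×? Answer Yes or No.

Yes

φ(11) = 11 − 1 = 10 = 2 · 5.
2 is a primitive root mod 11 iff 2^(φ(11)/q) ≢ 1 for every prime q | φ(11), i.e. q ∈ {2, 5}.
2^5 ≡ 10 (mod 11)  [q = 2: ≢ 1 ✓]
2^2 ≡ 4 (mod 11)  [q = 5: ≢ 1 ✓]
Every test exponent gives a nontrivial residue, hence 2 generates the full group.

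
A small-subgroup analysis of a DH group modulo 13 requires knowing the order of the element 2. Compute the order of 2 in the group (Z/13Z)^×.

Since 2 ∈ (Z/13Z)^×, its order divides φ(13) = 13 − 1 = 12 = 2^2 · 3.
Divisors of 12: 1, 2, 3, 4, 6, 12.
Evaluate successive powers at the divisors of 12:
2^1 ≡ 2 (mod 13)
2^2 ≡ 4 (mod 13)
2^3 ≡ 8 (mod 13)
2^4 ≡ 3 (mod 13)
2^6 ≡ 12 (mod 13)
2^12 ≡ 1 (mod 13) ✓
Therefore the multiplicative order of 2 modulo 13 is 12.

12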